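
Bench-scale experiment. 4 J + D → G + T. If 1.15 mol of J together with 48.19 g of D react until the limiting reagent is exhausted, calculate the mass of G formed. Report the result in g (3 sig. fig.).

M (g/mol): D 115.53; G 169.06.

48.6 g

n(J) = 1.150 mol
n(D) = 48.19 / 115.53 = 0.4171 mol
n/ν → J: 0.2875, D: 0.4171; J is limiting.
n(G) = (1/4) × 1.150 = 0.2875 mol
mass = 0.2875 × 169.06 = 48.60 g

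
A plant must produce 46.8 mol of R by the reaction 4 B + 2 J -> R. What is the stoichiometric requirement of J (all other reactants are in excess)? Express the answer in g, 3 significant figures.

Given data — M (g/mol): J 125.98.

11800 g

n(R) = 46.80 mol
n(J) = (2/1) × 46.80 = 93.60 mol
mass = 93.60 × 125.98 = 11790 g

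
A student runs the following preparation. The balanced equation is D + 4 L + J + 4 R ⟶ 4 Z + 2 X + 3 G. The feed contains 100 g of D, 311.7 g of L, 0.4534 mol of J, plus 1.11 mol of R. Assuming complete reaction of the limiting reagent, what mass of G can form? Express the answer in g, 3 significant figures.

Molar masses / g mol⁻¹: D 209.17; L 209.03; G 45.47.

37.9 g

n(D) = 100.0 / 209.17 = 0.4781 mol
n(L) = 311.7 / 209.03 = 1.491 mol
n(J) = 0.4534 mol
n(R) = 1.110 mol
n/ν for D = 0.4781/1 = 0.4781
n/ν for L = 1.491/4 = 0.3728
n/ν for J = 0.4534/1 = 0.4534
n/ν for R = 1.110/4 = 0.2775
Smallest n/ν is R → limiting reagent.
n(G) = (3/4) × 1.110 = 0.8325 mol
mass = 0.8325 × 45.47 = 37.85 g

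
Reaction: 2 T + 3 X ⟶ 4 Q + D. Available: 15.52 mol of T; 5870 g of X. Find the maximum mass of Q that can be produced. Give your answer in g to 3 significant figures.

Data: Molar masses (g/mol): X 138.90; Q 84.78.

n(T) = 15.52 mol
n(X) = 5870 / 138.90 = 42.26 mol
n/ν for T = 15.52/2 = 7.760
n/ν for X = 42.26/3 = 14.09
Smallest n/ν is T → limiting reagent.
n(Q) = (4/2) × 15.52 = 31.04 mol
mass = 31.04 × 84.78 = 2632 g

2630 g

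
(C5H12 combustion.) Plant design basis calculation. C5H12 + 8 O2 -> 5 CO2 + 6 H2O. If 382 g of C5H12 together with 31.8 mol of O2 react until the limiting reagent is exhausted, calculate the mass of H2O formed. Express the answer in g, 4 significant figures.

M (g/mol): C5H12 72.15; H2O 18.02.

429.8 g

n(C5H12) = 382.0 / 72.15 = 5.295 mol
n(O2) = 31.80 mol
n/ν for C5H12 = 5.295/1 = 5.295
n/ν for O2 = 31.80/8 = 3.975
Smallest n/ν is O2 → limiting reagent.
n(H2O) = (6/8) × 31.80 = 23.85 mol
mass = 23.85 × 18.02 = 429.8 g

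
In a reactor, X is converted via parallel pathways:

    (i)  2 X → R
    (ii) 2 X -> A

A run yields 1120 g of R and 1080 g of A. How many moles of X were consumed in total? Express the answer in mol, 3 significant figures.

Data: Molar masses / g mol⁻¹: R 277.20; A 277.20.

n(R) = 1120 / 277.20 = 4.040 mol
n(A) = 1080 / 277.20 = 3.896 mol
n(X) via (i) = (2/1)×4.040 = 8.080 mol
n(X) via (ii) = (2/1)×3.896 = 7.792 mol
total n(X) = 8.080 + 7.792 = 15.87 mol

15.9 mol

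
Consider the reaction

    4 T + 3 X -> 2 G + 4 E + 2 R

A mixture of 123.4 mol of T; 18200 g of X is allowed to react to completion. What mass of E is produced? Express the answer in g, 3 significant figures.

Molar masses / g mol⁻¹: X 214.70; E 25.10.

n(T) = 123.4 mol
n(X) = 18200 / 214.70 = 84.77 mol
n/ν for T = 123.4/4 = 30.85
n/ν for X = 84.77/3 = 28.26
Smallest n/ν is X → limiting reagent.
n(E) = (4/3) × 84.77 = 113.0 mol
mass = 113.0 × 25.10 = 2836 g

2840 g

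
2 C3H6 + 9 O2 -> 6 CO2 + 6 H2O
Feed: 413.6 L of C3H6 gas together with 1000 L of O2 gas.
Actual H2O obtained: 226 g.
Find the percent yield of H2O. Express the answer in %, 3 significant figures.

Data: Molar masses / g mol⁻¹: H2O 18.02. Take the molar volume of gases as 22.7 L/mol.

n(C3H6) = 413.6 / 22.7 = 18.22 mol
n(O2) = 1000 / 22.7 = 44.05 mol
n/ν for C3H6 = 18.22/2 = 9.110
n/ν for O2 = 44.05/9 = 4.894
Smallest n/ν is O2 → limiting reagent.
theoretical n(H2O) = (6/9) × 44.05 = 29.37 mol → 529.2 g
% yield = 226 / 529.2 × 100 = 42.71 %

42.7 %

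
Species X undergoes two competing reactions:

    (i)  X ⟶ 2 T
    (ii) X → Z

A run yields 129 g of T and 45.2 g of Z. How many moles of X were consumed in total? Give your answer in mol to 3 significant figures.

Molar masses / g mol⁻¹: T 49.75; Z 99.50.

n(T) = 129 / 49.75 = 2.593 mol
n(Z) = 45.2 / 99.50 = 0.4543 mol
n(X) via (i) = (1/2)×2.593 = 1.297 mol
n(X) via (ii) = (1/1)×0.4543 = 0.4543 mol
total n(X) = 1.297 + 0.4543 = 1.751 mol

1.75 mol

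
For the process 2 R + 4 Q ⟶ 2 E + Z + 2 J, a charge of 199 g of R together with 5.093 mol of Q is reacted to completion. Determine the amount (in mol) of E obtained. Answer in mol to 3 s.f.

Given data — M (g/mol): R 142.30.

n(R) = 199.0 / 142.30 = 1.398 mol
n(Q) = 5.093 mol
n/ν for R = 1.398/2 = 0.6990
n/ν for Q = 5.093/4 = 1.273
Smallest n/ν is R → limiting reagent.
n(E) = (2/2) × 1.398 = 1.398 mol

1.40 mol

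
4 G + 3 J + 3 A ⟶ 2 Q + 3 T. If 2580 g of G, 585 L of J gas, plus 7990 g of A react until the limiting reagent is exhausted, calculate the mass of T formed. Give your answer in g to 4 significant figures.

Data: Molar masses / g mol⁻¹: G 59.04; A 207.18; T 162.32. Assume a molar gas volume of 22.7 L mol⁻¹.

4183 g

n(G) = 2580 / 59.04 = 43.70 mol
n(J) = 585.0 / 22.7 = 25.77 mol
n(A) = 7990 / 207.18 = 38.57 mol
n/ν for G = 43.70/4 = 10.93
n/ν for J = 25.77/3 = 8.590
n/ν for A = 38.57/3 = 12.86
Smallest n/ν is J → limiting reagent.
n(T) = (3/3) × 25.77 = 25.77 mol
mass = 25.77 × 162.32 = 4183 g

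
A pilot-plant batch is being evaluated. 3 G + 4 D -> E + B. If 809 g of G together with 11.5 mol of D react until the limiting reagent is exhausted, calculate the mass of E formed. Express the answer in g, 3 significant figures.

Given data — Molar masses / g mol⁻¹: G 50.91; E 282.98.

n(G) = 809.0 / 50.91 = 15.89 mol
n(D) = 11.50 mol
n/ν → G: 5.297, D: 2.875; D is limiting.
n(E) = (1/4) × 11.50 = 2.875 mol
mass = 2.875 × 282.98 = 813.6 g

814 g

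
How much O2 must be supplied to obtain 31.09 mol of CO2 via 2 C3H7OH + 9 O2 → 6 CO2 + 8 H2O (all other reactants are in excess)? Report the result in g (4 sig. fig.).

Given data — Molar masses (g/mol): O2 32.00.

1492 g

n(CO2) = 31.09 mol
n(O2) = (9/6) × 31.09 = 46.64 mol
mass = 46.64 × 32.00 = 1492 g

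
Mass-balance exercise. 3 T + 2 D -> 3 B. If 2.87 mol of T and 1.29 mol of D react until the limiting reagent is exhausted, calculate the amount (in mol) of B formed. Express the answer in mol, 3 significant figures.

n(T) = 2.870 mol
n(D) = 1.290 mol
n/ν for T = 2.870/3 = 0.9567
n/ν for D = 1.290/2 = 0.6450
Smallest n/ν is D → limiting reagent.
n(B) = (3/2) × 1.290 = 1.935 mol

1.94 mol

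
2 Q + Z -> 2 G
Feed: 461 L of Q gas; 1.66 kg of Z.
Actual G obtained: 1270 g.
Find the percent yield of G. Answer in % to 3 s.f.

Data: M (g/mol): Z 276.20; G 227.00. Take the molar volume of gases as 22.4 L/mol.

n(Q) = 461.0 / 22.4 = 20.58 mol
n(Z) = 1.660×1000 / 276.20 = 6.010 mol
n/ν for Q = 20.58/2 = 10.29
n/ν for Z = 6.010/1 = 6.010
Smallest n/ν is Z → limiting reagent.
theoretical n(G) = (2/1) × 6.010 = 12.02 mol → 2729 g
% yield = 1270 / 2729 × 100 = 46.54 %

46.5 %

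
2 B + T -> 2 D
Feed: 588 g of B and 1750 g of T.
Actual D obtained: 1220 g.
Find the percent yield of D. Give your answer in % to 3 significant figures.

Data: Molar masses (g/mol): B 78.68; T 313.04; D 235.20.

69.4 %

n(B) = 588.0 / 78.68 = 7.473 mol
n(T) = 1750 / 313.04 = 5.590 mol
n/ν for B = 7.473/2 = 3.737
n/ν for T = 5.590/1 = 5.590
Smallest n/ν is B → limiting reagent.
theoretical n(D) = (2/2) × 7.473 = 7.473 mol → 1758 g
% yield = 1220 / 1758 × 100 = 69.40 %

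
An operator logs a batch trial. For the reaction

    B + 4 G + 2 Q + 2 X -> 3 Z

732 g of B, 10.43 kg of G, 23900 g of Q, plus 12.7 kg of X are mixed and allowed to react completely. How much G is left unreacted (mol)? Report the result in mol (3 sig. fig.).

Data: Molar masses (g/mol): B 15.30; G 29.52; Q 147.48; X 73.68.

162 mol

n(B) = 732.0 / 15.30 = 47.84 mol
n(G) = 10.43×1000 / 29.52 = 353.3 mol
n(Q) = 23900 / 147.48 = 162.1 mol
n(X) = 12.70×1000 / 73.68 = 172.4 mol
n/ν → B: 47.84, G: 88.33, Q: 81.05, X: 86.20; B is limiting.
G consumed = (4/1) × 47.84 = 191.4 mol
G remaining = 353.3 − 191.4 = 161.9 mol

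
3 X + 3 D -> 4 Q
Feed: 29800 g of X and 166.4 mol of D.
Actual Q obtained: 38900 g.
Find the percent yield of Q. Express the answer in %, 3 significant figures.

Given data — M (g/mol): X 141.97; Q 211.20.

83.0 %

n(X) = 29800 / 141.97 = 209.9 mol
n(D) = 166.4 mol
n/ν for X = 209.9/3 = 69.97
n/ν for D = 166.4/3 = 55.47
Smallest n/ν is D → limiting reagent.
theoretical n(Q) = (4/3) × 166.4 = 221.9 mol → 46870 g
% yield = 38900 / 46870 × 100 = 83.00 %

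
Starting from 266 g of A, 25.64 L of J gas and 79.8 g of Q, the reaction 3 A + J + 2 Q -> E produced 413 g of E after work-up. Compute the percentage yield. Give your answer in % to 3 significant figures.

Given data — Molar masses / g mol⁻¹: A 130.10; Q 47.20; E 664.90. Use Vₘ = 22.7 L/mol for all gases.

91.1 %

n(A) = 266.0 / 130.10 = 2.045 mol
n(J) = 25.64 / 22.7 = 1.130 mol
n(Q) = 79.80 / 47.20 = 1.691 mol
n/ν → A: 0.6817, J: 1.130, Q: 0.8455; A is limiting.
theoretical n(E) = (1/3) × 2.045 = 0.6817 mol → 453.3 g
% yield = 413 / 453.3 × 100 = 91.11 %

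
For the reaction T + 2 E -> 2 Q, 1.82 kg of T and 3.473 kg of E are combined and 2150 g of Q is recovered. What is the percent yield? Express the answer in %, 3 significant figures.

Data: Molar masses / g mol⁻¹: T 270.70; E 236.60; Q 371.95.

n(T) = 1.820×1000 / 270.70 = 6.723 mol
n(E) = 3.473×1000 / 236.60 = 14.68 mol
n/ν for T = 6.723/1 = 6.723
n/ν for E = 14.68/2 = 7.340
Smallest n/ν is T → limiting reagent.
theoretical n(Q) = (2/1) × 6.723 = 13.45 mol → 5003 g
% yield = 2150 / 5003 × 100 = 42.97 %

43.0 %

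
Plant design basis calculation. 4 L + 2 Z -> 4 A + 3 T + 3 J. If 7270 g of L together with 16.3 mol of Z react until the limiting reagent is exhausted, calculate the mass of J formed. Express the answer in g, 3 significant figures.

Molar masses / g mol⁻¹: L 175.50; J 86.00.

2100 g

n(L) = 7270 / 175.50 = 41.42 mol
n(Z) = 16.30 mol
n/ν for L = 41.42/4 = 10.36
n/ν for Z = 16.30/2 = 8.150
Smallest n/ν is Z → limiting reagent.
n(J) = (3/2) × 16.30 = 24.45 mol
mass = 24.45 × 86.00 = 2103 g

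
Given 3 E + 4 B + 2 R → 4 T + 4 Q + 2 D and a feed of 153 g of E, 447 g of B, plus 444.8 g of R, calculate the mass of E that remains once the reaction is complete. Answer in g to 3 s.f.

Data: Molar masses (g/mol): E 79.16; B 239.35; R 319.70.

n(E) = 153.0 / 79.16 = 1.933 mol
n(B) = 447.0 / 239.35 = 1.868 mol
n(R) = 444.8 / 319.70 = 1.391 mol
n/ν for E = 1.933/3 = 0.6443
n/ν for B = 1.868/4 = 0.4670
n/ν for R = 1.391/2 = 0.6955
Smallest n/ν is B → limiting reagent.
E consumed = (3/4) × 1.868 = 1.401 mol
E remaining = 1.933 − 1.401 = 0.5320 mol
mass = 0.5320 × 79.16 = 42.11 g

42.1 g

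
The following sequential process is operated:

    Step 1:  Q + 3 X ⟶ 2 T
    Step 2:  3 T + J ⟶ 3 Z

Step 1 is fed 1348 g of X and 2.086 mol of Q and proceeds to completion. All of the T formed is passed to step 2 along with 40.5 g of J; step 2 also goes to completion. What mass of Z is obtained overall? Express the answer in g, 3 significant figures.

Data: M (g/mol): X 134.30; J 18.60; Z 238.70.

Step 1:
n(X) = 1348 / 134.30 = 10.04 mol
n(Q) = 2.086 mol
n/ν for X = 10.04/3 = 3.347
n/ν for Q = 2.086/1 = 2.086
Smallest n/ν is Q → limiting reagent.
n(T) produced = (2/1) × 2.086 = 4.172 mol
Step 2:
n(T) available = 4.172 mol
n(J) = 40.50 / 18.60 = 2.177 mol
n/ν for T = 4.172/3 = 1.391
n/ν for J = 2.177/1 = 2.177
Smallest n/ν is T → limiting reagent.
n(Z) = (3/3) × 4.172 = 4.172 mol
mass = 4.172 × 238.70 = 995.9 g

996 g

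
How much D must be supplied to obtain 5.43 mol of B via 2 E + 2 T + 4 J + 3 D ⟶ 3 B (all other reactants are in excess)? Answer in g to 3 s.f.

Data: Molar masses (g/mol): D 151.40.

822 g

n(B) = 5.430 mol
n(D) = (3/3) × 5.430 = 5.430 mol
mass = 5.430 × 151.40 = 822.1 g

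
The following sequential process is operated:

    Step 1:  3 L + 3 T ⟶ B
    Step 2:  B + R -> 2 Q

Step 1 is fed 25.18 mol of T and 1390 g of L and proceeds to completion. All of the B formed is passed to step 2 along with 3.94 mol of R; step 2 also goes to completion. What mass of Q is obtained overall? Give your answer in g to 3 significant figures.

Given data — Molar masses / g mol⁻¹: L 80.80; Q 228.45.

Step 1:
n(T) = 25.18 mol
n(L) = 1390 / 80.80 = 17.20 mol
n/ν for T = 25.18/3 = 8.393
n/ν for L = 17.20/3 = 5.733
Smallest n/ν is L → limiting reagent.
n(B) produced = (1/3) × 17.20 = 5.733 mol
Step 2:
n(B) available = 5.733 mol
n(R) = 3.940 mol
n/ν for B = 5.733/1 = 5.733
n/ν for R = 3.940/1 = 3.940
Smallest n/ν is R → limiting reagent.
n(Q) = (2/1) × 3.940 = 7.880 mol
mass = 7.880 × 228.45 = 1800 g

1800 g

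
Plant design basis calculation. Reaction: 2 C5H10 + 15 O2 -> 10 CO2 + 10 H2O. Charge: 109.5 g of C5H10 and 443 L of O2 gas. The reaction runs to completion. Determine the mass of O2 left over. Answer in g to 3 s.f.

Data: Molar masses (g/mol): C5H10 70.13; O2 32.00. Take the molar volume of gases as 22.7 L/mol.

n(C5H10) = 109.5 / 70.13 = 1.561 mol
n(O2) = 443.0 / 22.7 = 19.52 mol
n/ν for C5H10 = 1.561/2 = 0.7805
n/ν for O2 = 19.52/15 = 1.301
Smallest n/ν is C5H10 → limiting reagent.
O2 consumed = (15/2) × 1.561 = 11.71 mol
O2 remaining = 19.52 − 11.71 = 7.810 mol
mass = 7.810 × 32.00 = 249.9 g

250 g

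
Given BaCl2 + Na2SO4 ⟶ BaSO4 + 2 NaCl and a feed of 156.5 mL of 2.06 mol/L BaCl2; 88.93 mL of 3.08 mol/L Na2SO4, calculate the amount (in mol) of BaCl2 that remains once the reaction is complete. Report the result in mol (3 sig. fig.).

n(BaCl2) = 2.06 × 156.5/1000 = 0.3224 mol
n(Na2SO4) = 3.08 × 88.93/1000 = 0.2739 mol
n/ν → BaCl2: 0.3224, Na2SO4: 0.2739; Na2SO4 is limiting.
BaCl2 consumed = (1/1) × 0.2739 = 0.2739 mol
BaCl2 remaining = 0.3224 − 0.2739 = 0.04850 mol

0.0485 mol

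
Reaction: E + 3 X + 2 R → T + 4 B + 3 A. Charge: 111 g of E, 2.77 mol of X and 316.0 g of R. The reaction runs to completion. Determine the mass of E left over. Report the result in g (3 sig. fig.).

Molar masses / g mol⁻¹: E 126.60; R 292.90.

42.7 g

n(E) = 111.0 / 126.60 = 0.8768 mol
n(X) = 2.770 mol
n(R) = 316.0 / 292.90 = 1.079 mol
n/ν for E = 0.8768/1 = 0.8768
n/ν for X = 2.770/3 = 0.9233
n/ν for R = 1.079/2 = 0.5395
Smallest n/ν is R → limiting reagent.
E consumed = (1/2) × 1.079 = 0.5395 mol
E remaining = 0.8768 − 0.5395 = 0.3373 mol
mass = 0.3373 × 126.60 = 42.70 g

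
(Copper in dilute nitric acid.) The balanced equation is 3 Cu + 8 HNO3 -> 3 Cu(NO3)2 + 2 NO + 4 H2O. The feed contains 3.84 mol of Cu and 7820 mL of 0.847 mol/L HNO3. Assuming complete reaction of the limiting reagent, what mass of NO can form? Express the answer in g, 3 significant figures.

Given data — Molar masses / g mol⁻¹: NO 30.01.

49.7 g

n(Cu) = 3.840 mol
n(HNO3) = 0.847 × 7820/1000 = 6.624 mol
n/ν for Cu = 3.840/3 = 1.280
n/ν for HNO3 = 6.624/8 = 0.8280
Smallest n/ν is HNO3 → limiting reagent.
n(NO) = (2/8) × 6.624 = 1.656 mol
mass = 1.656 × 30.01 = 49.70 g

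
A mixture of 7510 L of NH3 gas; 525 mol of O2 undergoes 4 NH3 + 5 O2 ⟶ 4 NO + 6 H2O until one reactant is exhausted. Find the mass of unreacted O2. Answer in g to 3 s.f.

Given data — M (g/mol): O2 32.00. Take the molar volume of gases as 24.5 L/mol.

4540 g

n(NH3) = 7510 / 24.5 = 306.5 mol
n(O2) = 525.0 mol
n/ν → NH3: 76.63, O2: 105.0; NH3 is limiting.
O2 consumed = (5/4) × 306.5 = 383.1 mol
O2 remaining = 525.0 − 383.1 = 141.9 mol
mass = 141.9 × 32.00 = 4541 g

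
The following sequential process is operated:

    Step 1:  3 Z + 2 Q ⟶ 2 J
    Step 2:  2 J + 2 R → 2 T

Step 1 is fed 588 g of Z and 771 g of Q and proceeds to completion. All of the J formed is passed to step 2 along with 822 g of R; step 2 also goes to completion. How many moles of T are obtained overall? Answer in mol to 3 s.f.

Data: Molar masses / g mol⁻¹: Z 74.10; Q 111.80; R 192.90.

4.26 mol

Step 1:
n(Z) = 588.0 / 74.10 = 7.935 mol
n(Q) = 771.0 / 111.80 = 6.896 mol
n/ν for Z = 7.935/3 = 2.645
n/ν for Q = 6.896/2 = 3.448
Smallest n/ν is Z → limiting reagent.
n(J) produced = (2/3) × 7.935 = 5.290 mol
Step 2:
n(J) available = 5.290 mol
n(R) = 822.0 / 192.90 = 4.261 mol
n/ν for J = 5.290/2 = 2.645
n/ν for R = 4.261/2 = 2.131
Smallest n/ν is R → limiting reagent.
n(T) = (2/2) × 4.261 = 4.261 mol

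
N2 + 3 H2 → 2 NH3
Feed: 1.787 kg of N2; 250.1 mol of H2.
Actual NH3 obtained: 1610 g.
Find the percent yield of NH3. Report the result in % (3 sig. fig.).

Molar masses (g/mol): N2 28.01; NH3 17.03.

n(N2) = 1.787×1000 / 28.01 = 63.80 mol
n(H2) = 250.1 mol
n/ν for N2 = 63.80/1 = 63.80
n/ν for H2 = 250.1/3 = 83.37
Smallest n/ν is N2 → limiting reagent.
theoretical n(NH3) = (2/1) × 63.80 = 127.6 mol → 2173 g
% yield = 1610 / 2173 × 100 = 74.09 %

74.1 %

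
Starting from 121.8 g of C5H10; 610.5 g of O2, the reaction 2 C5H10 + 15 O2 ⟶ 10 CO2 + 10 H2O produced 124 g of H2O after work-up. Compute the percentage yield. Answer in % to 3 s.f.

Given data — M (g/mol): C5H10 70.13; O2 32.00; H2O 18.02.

n(C5H10) = 121.8 / 70.13 = 1.737 mol
n(O2) = 610.5 / 32.00 = 19.08 mol
n/ν → C5H10: 0.8685, O2: 1.272; C5H10 is limiting.
theoretical n(H2O) = (10/2) × 1.737 = 8.685 mol → 156.5 g
% yield = 124 / 156.5 × 100 = 79.23 %

79.2 %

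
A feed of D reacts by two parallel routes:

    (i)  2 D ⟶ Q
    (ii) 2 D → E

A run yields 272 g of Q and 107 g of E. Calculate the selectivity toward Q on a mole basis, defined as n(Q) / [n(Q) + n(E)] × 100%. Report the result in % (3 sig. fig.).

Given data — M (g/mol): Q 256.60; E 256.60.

71.8 %

n(Q) = 272 / 256.60 = 1.060 mol
n(E) = 107 / 256.60 = 0.4170 mol
selectivity = 1.060/(1.060+0.4170) × 100 = 71.77 %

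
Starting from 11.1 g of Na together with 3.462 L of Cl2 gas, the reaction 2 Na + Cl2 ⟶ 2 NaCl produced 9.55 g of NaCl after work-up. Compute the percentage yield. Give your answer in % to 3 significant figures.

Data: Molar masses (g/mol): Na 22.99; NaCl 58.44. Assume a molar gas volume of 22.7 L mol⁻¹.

53.6 %

n(Na) = 11.10 / 22.99 = 0.4828 mol
n(Cl2) = 3.462 / 22.7 = 0.1525 mol
n/ν for Na = 0.4828/2 = 0.2414
n/ν for Cl2 = 0.1525/1 = 0.1525
Smallest n/ν is Cl2 → limiting reagent.
theoretical n(NaCl) = (2/1) × 0.1525 = 0.3050 mol → 17.82 g
% yield = 9.55 / 17.82 × 100 = 53.59 %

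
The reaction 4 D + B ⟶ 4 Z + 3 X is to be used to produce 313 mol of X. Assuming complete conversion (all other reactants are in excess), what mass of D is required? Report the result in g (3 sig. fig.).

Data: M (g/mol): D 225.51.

n(X) = 313.0 mol
n(D) = (4/3) × 313.0 = 417.3 mol
mass = 417.3 × 225.51 = 94110 g

94100 g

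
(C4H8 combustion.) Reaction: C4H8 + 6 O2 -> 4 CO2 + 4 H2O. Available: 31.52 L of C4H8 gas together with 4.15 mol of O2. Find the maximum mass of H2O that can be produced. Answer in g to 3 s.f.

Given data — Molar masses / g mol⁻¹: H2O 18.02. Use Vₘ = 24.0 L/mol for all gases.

n(C4H8) = 31.52 / 24.0 = 1.313 mol
n(O2) = 4.150 mol
n/ν → C4H8: 1.313, O2: 0.6917; O2 is limiting.
n(H2O) = (4/6) × 4.150 = 2.767 mol
mass = 2.767 × 18.02 = 49.86 g

49.9 g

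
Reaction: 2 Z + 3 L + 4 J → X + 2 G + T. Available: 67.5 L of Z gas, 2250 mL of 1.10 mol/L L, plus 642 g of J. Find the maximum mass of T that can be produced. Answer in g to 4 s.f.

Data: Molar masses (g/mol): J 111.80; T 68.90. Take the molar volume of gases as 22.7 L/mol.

56.84 g

n(Z) = 67.50 / 22.7 = 2.974 mol
n(L) = 1.10 × 2250/1000 = 2.475 mol
n(J) = 642.0 / 111.80 = 5.742 mol
n/ν → Z: 1.487, L: 0.8250, J: 1.436; L is limiting.
n(T) = (1/3) × 2.475 = 0.8250 mol
mass = 0.8250 × 68.90 = 56.84 g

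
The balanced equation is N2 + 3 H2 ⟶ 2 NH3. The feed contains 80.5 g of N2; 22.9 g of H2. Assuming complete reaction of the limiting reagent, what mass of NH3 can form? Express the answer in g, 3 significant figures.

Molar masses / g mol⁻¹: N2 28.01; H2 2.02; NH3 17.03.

97.9 g

n(N2) = 80.50 / 28.01 = 2.874 mol
n(H2) = 22.90 / 2.02 = 11.34 mol
n/ν → N2: 2.874, H2: 3.780; N2 is limiting.
n(NH3) = (2/1) × 2.874 = 5.748 mol
mass = 5.748 × 17.03 = 97.89 g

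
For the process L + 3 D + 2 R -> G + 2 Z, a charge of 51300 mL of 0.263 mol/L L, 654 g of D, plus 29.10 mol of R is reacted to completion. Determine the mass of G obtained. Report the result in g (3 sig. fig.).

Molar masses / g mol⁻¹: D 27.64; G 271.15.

n(L) = 0.263 × 51300/1000 = 13.49 mol
n(D) = 654.0 / 27.64 = 23.66 mol
n(R) = 29.10 mol
n/ν for L = 13.49/1 = 13.49
n/ν for D = 23.66/3 = 7.887
n/ν for R = 29.10/2 = 14.55
Smallest n/ν is D → limiting reagent.
n(G) = (1/3) × 23.66 = 7.887 mol
mass = 7.887 × 271.15 = 2139 g

2140 g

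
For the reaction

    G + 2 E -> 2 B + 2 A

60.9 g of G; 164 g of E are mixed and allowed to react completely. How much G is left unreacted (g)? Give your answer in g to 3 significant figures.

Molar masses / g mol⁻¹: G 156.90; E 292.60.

n(G) = 60.90 / 156.90 = 0.3881 mol
n(E) = 164.0 / 292.60 = 0.5605 mol
n/ν for G = 0.3881/1 = 0.3881
n/ν for E = 0.5605/2 = 0.2803
Smallest n/ν is E → limiting reagent.
G consumed = (1/2) × 0.5605 = 0.2803 mol
G remaining = 0.3881 − 0.2803 = 0.1078 mol
mass = 0.1078 × 156.90 = 16.91 g

16.9 g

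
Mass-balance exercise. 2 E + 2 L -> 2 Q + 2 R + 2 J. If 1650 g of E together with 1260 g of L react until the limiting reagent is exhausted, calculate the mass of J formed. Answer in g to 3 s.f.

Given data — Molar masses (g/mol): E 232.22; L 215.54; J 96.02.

561 g

n(E) = 1650 / 232.22 = 7.105 mol
n(L) = 1260 / 215.54 = 5.846 mol
n/ν for E = 7.105/2 = 3.553
n/ν for L = 5.846/2 = 2.923
Smallest n/ν is L → limiting reagent.
n(J) = (2/2) × 5.846 = 5.846 mol
mass = 5.846 × 96.02 = 561.3 g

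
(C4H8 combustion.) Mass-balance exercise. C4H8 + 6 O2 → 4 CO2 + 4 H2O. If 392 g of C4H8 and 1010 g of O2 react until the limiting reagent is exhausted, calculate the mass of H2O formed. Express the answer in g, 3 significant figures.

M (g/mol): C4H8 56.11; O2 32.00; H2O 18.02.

379 g

n(C4H8) = 392.0 / 56.11 = 6.986 mol
n(O2) = 1010 / 32.00 = 31.56 mol
n/ν → C4H8: 6.986, O2: 5.260; O2 is limiting.
n(H2O) = (4/6) × 31.56 = 21.04 mol
mass = 21.04 × 18.02 = 379.1 g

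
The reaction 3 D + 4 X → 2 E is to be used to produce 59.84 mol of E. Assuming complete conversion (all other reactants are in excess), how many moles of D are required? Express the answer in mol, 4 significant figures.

n(E) = 59.84 mol
n(D) = (3/2) × 59.84 = 89.76 mol

89.76 mol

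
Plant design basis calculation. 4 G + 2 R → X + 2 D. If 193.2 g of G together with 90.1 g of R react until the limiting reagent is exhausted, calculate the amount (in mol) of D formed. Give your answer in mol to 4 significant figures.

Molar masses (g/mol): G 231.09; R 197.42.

0.4180 mol

n(G) = 193.2 / 231.09 = 0.8360 mol
n(R) = 90.10 / 197.42 = 0.4564 mol
n/ν for G = 0.8360/4 = 0.2090
n/ν for R = 0.4564/2 = 0.2282
Smallest n/ν is G → limiting reagent.
n(D) = (2/4) × 0.8360 = 0.4180 mol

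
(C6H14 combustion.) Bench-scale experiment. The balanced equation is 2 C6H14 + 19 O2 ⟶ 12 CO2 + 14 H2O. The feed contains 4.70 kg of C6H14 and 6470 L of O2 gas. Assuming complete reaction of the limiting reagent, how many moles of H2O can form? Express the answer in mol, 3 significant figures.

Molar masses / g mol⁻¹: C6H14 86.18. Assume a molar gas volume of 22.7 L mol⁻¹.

n(C6H14) = 4.700×1000 / 86.18 = 54.54 mol
n(O2) = 6470 / 22.7 = 285.0 mol
n/ν → C6H14: 27.27, O2: 15.00; O2 is limiting.
n(H2O) = (14/19) × 285.0 = 210.0 mol

210 mol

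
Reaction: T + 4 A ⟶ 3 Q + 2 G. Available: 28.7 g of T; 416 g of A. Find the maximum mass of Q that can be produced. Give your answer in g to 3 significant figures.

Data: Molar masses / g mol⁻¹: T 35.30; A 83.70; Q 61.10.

n(T) = 28.70 / 35.30 = 0.8130 mol
n(A) = 416.0 / 83.70 = 4.970 mol
n/ν for T = 0.8130/1 = 0.8130
n/ν for A = 4.970/4 = 1.243
Smallest n/ν is T → limiting reagent.
n(Q) = (3/1) × 0.8130 = 2.439 mol
mass = 2.439 × 61.10 = 149.0 g

149 g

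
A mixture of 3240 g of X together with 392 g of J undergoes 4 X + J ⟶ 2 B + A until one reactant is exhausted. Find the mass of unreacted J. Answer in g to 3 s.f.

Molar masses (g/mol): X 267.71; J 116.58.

n(X) = 3240 / 267.71 = 12.10 mol
n(J) = 392.0 / 116.58 = 3.362 mol
n/ν → X: 3.025, J: 3.362; X is limiting.
J consumed = (1/4) × 12.10 = 3.025 mol
J remaining = 3.362 − 3.025 = 0.3370 mol
mass = 0.3370 × 116.58 = 39.29 g

39.3 g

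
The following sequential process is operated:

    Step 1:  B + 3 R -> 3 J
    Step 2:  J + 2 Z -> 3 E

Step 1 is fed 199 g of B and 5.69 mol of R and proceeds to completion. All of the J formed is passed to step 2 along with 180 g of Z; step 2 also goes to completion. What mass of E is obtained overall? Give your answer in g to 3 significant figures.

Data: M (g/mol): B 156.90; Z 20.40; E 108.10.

Step 1:
n(B) = 199.0 / 156.90 = 1.268 mol
n(R) = 5.690 mol
n/ν for B = 1.268/1 = 1.268
n/ν for R = 5.690/3 = 1.897
Smallest n/ν is B → limiting reagent.
n(J) produced = (3/1) × 1.268 = 3.804 mol
Step 2:
n(J) available = 3.804 mol
n(Z) = 180.0 / 20.40 = 8.824 mol
n/ν for J = 3.804/1 = 3.804
n/ν for Z = 8.824/2 = 4.412
Smallest n/ν is J → limiting reagent.
n(E) = (3/1) × 3.804 = 11.41 mol
mass = 11.41 × 108.10 = 1233 g

1230 g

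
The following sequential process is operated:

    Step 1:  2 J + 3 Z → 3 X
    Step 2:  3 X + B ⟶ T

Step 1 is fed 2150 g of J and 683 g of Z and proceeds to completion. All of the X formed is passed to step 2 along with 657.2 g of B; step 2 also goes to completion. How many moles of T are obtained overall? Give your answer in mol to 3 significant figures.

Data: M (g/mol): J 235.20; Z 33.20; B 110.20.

4.57 mol

Step 1:
n(J) = 2150 / 235.20 = 9.141 mol
n(Z) = 683.0 / 33.20 = 20.57 mol
n/ν for J = 9.141/2 = 4.571
n/ν for Z = 20.57/3 = 6.857
Smallest n/ν is J → limiting reagent.
n(X) produced = (3/2) × 9.141 = 13.71 mol
Step 2:
n(X) available = 13.71 mol
n(B) = 657.2 / 110.20 = 5.964 mol
n/ν for X = 13.71/3 = 4.570
n/ν for B = 5.964/1 = 5.964
Smallest n/ν is X → limiting reagent.
n(T) = (1/3) × 13.71 = 4.570 mol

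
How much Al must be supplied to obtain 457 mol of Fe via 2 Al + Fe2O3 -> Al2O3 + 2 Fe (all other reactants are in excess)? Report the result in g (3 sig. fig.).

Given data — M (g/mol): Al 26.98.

n(Fe) = 457.0 mol
n(Al) = (2/2) × 457.0 = 457.0 mol
mass = 457.0 × 26.98 = 12330 g

12300 g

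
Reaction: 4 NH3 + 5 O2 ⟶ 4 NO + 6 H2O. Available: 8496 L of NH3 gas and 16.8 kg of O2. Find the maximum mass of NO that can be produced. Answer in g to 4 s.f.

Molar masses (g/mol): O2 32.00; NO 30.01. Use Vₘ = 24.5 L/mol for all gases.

n(NH3) = 8496 / 24.5 = 346.8 mol
n(O2) = 16.80×1000 / 32.00 = 525.0 mol
n/ν for NH3 = 346.8/4 = 86.70
n/ν for O2 = 525.0/5 = 105.0
Smallest n/ν is NH3 → limiting reagent.
n(NO) = (4/4) × 346.8 = 346.8 mol
mass = 346.8 × 30.01 = 10410 g

10410 g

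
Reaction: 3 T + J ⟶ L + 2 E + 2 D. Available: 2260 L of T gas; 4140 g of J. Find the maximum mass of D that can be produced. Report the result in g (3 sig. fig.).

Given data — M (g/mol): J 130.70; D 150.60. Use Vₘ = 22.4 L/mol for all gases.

9540 g

n(T) = 2260 / 22.4 = 100.9 mol
n(J) = 4140 / 130.70 = 31.68 mol
n/ν → T: 33.63, J: 31.68; J is limiting.
n(D) = (2/1) × 31.68 = 63.36 mol
mass = 63.36 × 150.60 = 9542 g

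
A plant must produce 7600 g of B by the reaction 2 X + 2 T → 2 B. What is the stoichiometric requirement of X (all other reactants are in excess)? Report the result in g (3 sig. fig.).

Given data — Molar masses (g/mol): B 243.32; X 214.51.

n(B) = 7600 / 243.32 = 31.23 mol
n(X) = (2/2) × 31.23 = 31.23 mol
mass = 31.23 × 214.51 = 6699 g

6700 g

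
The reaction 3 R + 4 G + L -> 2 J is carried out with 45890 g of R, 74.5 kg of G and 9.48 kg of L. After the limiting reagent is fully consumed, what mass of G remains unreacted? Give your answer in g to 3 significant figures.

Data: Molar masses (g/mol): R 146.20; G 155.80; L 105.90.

18700 g

n(R) = 45890 / 146.20 = 313.9 mol
n(G) = 74.50×1000 / 155.80 = 478.2 mol
n(L) = 9.480×1000 / 105.90 = 89.52 mol
n/ν for R = 313.9/3 = 104.6
n/ν for G = 478.2/4 = 119.6
n/ν for L = 89.52/1 = 89.52
Smallest n/ν is L → limiting reagent.
G consumed = (4/1) × 89.52 = 358.1 mol
G remaining = 478.2 − 358.1 = 120.1 mol
mass = 120.1 × 155.80 = 18710 g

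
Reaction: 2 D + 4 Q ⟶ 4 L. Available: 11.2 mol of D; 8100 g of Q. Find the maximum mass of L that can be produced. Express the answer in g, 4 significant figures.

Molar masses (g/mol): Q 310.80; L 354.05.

7931 g

n(D) = 11.20 mol
n(Q) = 8100 / 310.80 = 26.06 mol
n/ν for D = 11.20/2 = 5.600
n/ν for Q = 26.06/4 = 6.515
Smallest n/ν is D → limiting reagent.
n(L) = (4/2) × 11.20 = 22.40 mol
mass = 22.40 × 354.05 = 7931 g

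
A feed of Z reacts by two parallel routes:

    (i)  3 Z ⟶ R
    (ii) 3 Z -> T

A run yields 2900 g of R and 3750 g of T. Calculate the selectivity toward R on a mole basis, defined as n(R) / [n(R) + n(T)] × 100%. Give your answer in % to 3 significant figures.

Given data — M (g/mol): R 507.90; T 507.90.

43.6 %

n(R) = 2900 / 507.90 = 5.710 mol
n(T) = 3750 / 507.90 = 7.383 mol
selectivity = 5.710/(5.710+7.383) × 100 = 43.61 %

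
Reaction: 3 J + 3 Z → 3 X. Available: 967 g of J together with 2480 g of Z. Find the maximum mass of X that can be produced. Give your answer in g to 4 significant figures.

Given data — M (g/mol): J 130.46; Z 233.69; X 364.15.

2699 g

n(J) = 967.0 / 130.46 = 7.412 mol
n(Z) = 2480 / 233.69 = 10.61 mol
n/ν → J: 2.471, Z: 3.537; J is limiting.
n(X) = (3/3) × 7.412 = 7.412 mol
mass = 7.412 × 364.15 = 2699 g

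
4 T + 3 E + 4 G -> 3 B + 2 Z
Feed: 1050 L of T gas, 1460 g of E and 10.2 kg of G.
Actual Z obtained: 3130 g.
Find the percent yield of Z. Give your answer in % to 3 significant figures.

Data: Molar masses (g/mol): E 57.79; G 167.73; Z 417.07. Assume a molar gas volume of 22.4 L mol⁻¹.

n(T) = 1050 / 22.4 = 46.88 mol
n(E) = 1460 / 57.79 = 25.26 mol
n(G) = 10.20×1000 / 167.73 = 60.81 mol
n/ν → T: 11.72, E: 8.420, G: 15.20; E is limiting.
theoretical n(Z) = (2/3) × 25.26 = 16.84 mol → 7023 g
% yield = 3130 / 7023 × 100 = 44.57 %

44.6 %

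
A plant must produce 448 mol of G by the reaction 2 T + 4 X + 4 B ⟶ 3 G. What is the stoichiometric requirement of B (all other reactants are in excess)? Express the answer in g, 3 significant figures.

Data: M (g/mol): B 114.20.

n(G) = 448.0 mol
n(B) = (4/3) × 448.0 = 597.3 mol
mass = 597.3 × 114.20 = 68210 g

68200 g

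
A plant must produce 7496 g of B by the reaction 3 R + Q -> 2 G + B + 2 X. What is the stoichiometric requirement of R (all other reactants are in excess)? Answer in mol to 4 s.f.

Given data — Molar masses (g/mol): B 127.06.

177.0 mol

n(B) = 7496 / 127.06 = 59.00 mol
n(R) = (3/1) × 59.00 = 177.0 mol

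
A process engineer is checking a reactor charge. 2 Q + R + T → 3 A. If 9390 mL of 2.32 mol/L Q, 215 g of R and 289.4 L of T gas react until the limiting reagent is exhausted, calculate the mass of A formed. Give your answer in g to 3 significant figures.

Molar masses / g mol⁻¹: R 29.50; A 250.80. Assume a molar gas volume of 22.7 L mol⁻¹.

5480 g

n(Q) = 2.32 × 9390/1000 = 21.78 mol
n(R) = 215.0 / 29.50 = 7.288 mol
n(T) = 289.4 / 22.7 = 12.75 mol
n/ν for Q = 21.78/2 = 10.89
n/ν for R = 7.288/1 = 7.288
n/ν for T = 12.75/1 = 12.75
Smallest n/ν is R → limiting reagent.
n(A) = (3/1) × 7.288 = 21.86 mol
mass = 21.86 × 250.80 = 5482 g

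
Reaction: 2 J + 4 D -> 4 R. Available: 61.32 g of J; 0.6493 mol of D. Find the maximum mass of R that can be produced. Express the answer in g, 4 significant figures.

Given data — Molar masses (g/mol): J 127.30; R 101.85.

66.13 g

n(J) = 61.32 / 127.30 = 0.4817 mol
n(D) = 0.6493 mol
n/ν for J = 0.4817/2 = 0.2409
n/ν for D = 0.6493/4 = 0.1623
Smallest n/ν is D → limiting reagent.
n(R) = (4/4) × 0.6493 = 0.6493 mol
mass = 0.6493 × 101.85 = 66.13 g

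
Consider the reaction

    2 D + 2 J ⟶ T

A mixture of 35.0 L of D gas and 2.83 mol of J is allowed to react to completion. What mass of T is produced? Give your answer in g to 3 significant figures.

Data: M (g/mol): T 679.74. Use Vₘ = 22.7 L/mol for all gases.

n(D) = 35.00 / 22.7 = 1.542 mol
n(J) = 2.830 mol
n/ν for D = 1.542/2 = 0.7710
n/ν for J = 2.830/2 = 1.415
Smallest n/ν is D → limiting reagent.
n(T) = (1/2) × 1.542 = 0.7710 mol
mass = 0.7710 × 679.74 = 524.1 g

524 g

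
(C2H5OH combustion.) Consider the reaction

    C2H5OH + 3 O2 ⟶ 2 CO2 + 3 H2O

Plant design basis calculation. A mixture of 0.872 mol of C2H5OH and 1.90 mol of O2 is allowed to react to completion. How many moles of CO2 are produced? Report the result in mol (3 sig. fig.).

1.27 mol

n(C2H5OH) = 0.8720 mol
n(O2) = 1.900 mol
n/ν → C2H5OH: 0.8720, O2: 0.6333; O2 is limiting.
n(CO2) = (2/3) × 1.900 = 1.267 mol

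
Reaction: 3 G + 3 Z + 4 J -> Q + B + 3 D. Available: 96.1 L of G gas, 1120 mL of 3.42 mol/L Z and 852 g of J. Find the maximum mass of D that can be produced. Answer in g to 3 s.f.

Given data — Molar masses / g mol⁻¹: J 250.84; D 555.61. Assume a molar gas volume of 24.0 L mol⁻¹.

n(G) = 96.10 / 24.0 = 4.004 mol
n(Z) = 3.42 × 1120/1000 = 3.830 mol
n(J) = 852.0 / 250.84 = 3.397 mol
n/ν for G = 4.004/3 = 1.335
n/ν for Z = 3.830/3 = 1.277
n/ν for J = 3.397/4 = 0.8493
Smallest n/ν is J → limiting reagent.
n(D) = (3/4) × 3.397 = 2.548 mol
mass = 2.548 × 555.61 = 1416 g

1420 g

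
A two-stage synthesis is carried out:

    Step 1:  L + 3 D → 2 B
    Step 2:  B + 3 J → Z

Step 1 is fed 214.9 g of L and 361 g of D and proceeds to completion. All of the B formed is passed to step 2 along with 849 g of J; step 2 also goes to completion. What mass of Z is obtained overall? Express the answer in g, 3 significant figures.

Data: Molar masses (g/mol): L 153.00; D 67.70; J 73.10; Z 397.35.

Step 1:
n(L) = 214.9 / 153.00 = 1.405 mol
n(D) = 361.0 / 67.70 = 5.332 mol
n/ν for L = 1.405/1 = 1.405
n/ν for D = 5.332/3 = 1.777
Smallest n/ν is L → limiting reagent.
n(B) produced = (2/1) × 1.405 = 2.810 mol
Step 2:
n(B) available = 2.810 mol
n(J) = 849.0 / 73.10 = 11.61 mol
n/ν for B = 2.810/1 = 2.810
n/ν for J = 11.61/3 = 3.870
Smallest n/ν is B → limiting reagent.
n(Z) = (1/1) × 2.810 = 2.810 mol
mass = 2.810 × 397.35 = 1117 g

1120 g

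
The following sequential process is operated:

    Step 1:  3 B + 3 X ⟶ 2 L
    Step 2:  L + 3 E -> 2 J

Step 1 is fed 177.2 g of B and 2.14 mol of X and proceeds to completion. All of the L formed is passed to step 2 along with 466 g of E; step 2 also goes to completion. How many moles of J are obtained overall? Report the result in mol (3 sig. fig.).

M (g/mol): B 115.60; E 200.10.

1.55 mol

Step 1:
n(B) = 177.2 / 115.60 = 1.533 mol
n(X) = 2.140 mol
n/ν → B: 0.5110, X: 0.7133; B is limiting.
n(L) produced = (2/3) × 1.533 = 1.022 mol
Step 2:
n(L) available = 1.022 mol
n(E) = 466.0 / 200.10 = 2.329 mol
n/ν → L: 1.022, E: 0.7763; E is limiting.
n(J) = (2/3) × 2.329 = 1.553 mol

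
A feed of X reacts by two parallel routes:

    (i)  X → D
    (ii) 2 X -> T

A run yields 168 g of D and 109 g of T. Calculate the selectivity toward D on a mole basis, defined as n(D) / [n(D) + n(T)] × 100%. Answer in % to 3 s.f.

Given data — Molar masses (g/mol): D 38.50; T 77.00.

n(D) = 168 / 38.50 = 4.364 mol
n(T) = 109 / 77.00 = 1.416 mol
selectivity = 4.364/(4.364+1.416) × 100 = 75.50 %

75.5 %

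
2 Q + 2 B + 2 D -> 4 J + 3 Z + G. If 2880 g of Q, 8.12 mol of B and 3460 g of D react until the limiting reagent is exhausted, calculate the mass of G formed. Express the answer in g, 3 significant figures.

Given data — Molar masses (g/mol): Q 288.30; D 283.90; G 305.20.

n(Q) = 2880 / 288.30 = 9.990 mol
n(B) = 8.120 mol
n(D) = 3460 / 283.90 = 12.19 mol
n/ν → Q: 4.995, B: 4.060, D: 6.095; B is limiting.
n(G) = (1/2) × 8.120 = 4.060 mol
mass = 4.060 × 305.20 = 1239 g

1240 g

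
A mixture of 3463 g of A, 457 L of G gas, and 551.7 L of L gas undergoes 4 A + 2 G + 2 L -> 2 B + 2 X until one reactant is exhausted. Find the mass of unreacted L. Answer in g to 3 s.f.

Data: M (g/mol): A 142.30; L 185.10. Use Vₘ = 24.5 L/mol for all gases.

n(A) = 3463 / 142.30 = 24.34 mol
n(G) = 457.0 / 24.5 = 18.65 mol
n(L) = 551.7 / 24.5 = 22.52 mol
n/ν → A: 6.085, G: 9.325, L: 11.26; A is limiting.
L consumed = (2/4) × 24.34 = 12.17 mol
L remaining = 22.52 − 12.17 = 10.35 mol
mass = 10.35 × 185.10 = 1916 g

1920 g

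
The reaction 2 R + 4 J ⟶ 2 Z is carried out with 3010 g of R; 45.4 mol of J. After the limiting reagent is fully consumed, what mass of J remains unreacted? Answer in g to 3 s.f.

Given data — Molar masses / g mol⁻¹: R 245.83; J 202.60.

n(R) = 3010 / 245.83 = 12.24 mol
n(J) = 45.40 mol
n/ν for R = 12.24/2 = 6.120
n/ν for J = 45.40/4 = 11.35
Smallest n/ν is R → limiting reagent.
J consumed = (4/2) × 12.24 = 24.48 mol
J remaining = 45.40 − 24.48 = 20.92 mol
mass = 20.92 × 202.60 = 4238 g

4240 g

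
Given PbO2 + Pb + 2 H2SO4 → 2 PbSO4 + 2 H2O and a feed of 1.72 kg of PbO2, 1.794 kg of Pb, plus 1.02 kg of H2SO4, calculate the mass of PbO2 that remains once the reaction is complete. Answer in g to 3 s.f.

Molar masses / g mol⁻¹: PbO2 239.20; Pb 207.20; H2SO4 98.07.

476 g

n(PbO2) = 1.720×1000 / 239.20 = 7.191 mol
n(Pb) = 1.794×1000 / 207.20 = 8.658 mol
n(H2SO4) = 1.020×1000 / 98.07 = 10.40 mol
n/ν for PbO2 = 7.191/1 = 7.191
n/ν for Pb = 8.658/1 = 8.658
n/ν for H2SO4 = 10.40/2 = 5.200
Smallest n/ν is H2SO4 → limiting reagent.
PbO2 consumed = (1/2) × 10.40 = 5.200 mol
PbO2 remaining = 7.191 − 5.200 = 1.991 mol
mass = 1.991 × 239.20 = 476.2 g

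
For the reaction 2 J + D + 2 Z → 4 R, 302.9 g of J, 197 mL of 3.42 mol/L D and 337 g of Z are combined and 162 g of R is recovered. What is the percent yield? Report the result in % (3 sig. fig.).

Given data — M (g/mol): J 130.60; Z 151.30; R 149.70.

40.2 %

n(J) = 302.9 / 130.60 = 2.319 mol
n(D) = 3.42 × 197.0/1000 = 0.6737 mol
n(Z) = 337.0 / 151.30 = 2.227 mol
n/ν → J: 1.160, D: 0.6737, Z: 1.114; D is limiting.
theoretical n(R) = (4/1) × 0.6737 = 2.695 mol → 403.4 g
% yield = 162 / 403.4 × 100 = 40.16 %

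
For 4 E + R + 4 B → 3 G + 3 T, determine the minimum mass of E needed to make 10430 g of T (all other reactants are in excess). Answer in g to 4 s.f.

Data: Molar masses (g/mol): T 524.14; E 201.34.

5342 g

n(T) = 10430 / 524.14 = 19.90 mol
n(E) = (4/3) × 19.90 = 26.53 mol
mass = 26.53 × 201.34 = 5342 g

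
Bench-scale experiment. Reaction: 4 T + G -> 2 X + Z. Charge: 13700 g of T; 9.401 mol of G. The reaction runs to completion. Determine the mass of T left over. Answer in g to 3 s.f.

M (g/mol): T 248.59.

n(T) = 13700 / 248.59 = 55.11 mol
n(G) = 9.401 mol
n/ν for T = 55.11/4 = 13.78
n/ν for G = 9.401/1 = 9.401
Smallest n/ν is G → limiting reagent.
T consumed = (4/1) × 9.401 = 37.60 mol
T remaining = 55.11 − 37.60 = 17.51 mol
mass = 17.51 × 248.59 = 4353 g

4350 g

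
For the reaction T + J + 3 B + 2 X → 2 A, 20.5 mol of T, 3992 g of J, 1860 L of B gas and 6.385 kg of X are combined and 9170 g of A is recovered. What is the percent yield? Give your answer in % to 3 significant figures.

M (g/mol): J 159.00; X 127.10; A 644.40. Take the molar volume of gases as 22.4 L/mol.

n(T) = 20.50 mol
n(J) = 3992 / 159.00 = 25.11 mol
n(B) = 1860 / 22.4 = 83.04 mol
n(X) = 6.385×1000 / 127.10 = 50.24 mol
n/ν for T = 20.50/1 = 20.50
n/ν for J = 25.11/1 = 25.11
n/ν for B = 83.04/3 = 27.68
n/ν for X = 50.24/2 = 25.12
Smallest n/ν is T → limiting reagent.
theoretical n(A) = (2/1) × 20.50 = 41.00 mol → 26420 g
% yield = 9170 / 26420 × 100 = 34.71 %

34.7 %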